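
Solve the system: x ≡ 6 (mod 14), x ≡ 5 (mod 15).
20

Using Chinese Remainder Theorem:
M = 14 × 15 = 210
M1 = 15, M2 = 14
y1 = 15^(-1) mod 14 = 1
y2 = 14^(-1) mod 15 = 14
x = (6×15×1 + 5×14×14) mod 210 = 20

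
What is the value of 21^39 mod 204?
81

Repeated squaring. Binary of 39 = 100111.
21^1 ≡ 21 (mod 204); 21^2 ≡ 33 (mod 204); 21^4 ≡ 69 (mod 204); 21^8 ≡ 69 (mod 204); 21^16 ≡ 69 (mod 204); 21^32 ≡ 69 (mod 204)
21^39 = 21^1 × 21^2 × 21^4 × 21^32 ≡ 81 (mod 204)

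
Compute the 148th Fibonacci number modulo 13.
8

Matrix identity: Q^n = [[F_(n+1), F_n], [F_n, F_(n-1)]] with Q = [[1,1],[1,0]].
n = 148 = 10010100₂. Square-and-multiply, entries mod 13:
Q^1 = [[1,1],[1,0]]
Q^2 = (Q^1)² = [[2,1],[1,1]]
Q^4 = (Q^2)² = [[5,3],[3,2]]
Q^9 = (Q^4)²·Q = [[3,8],[8,8]]
Q^18 = (Q^9)² = [[8,10],[10,11]]
Q^37 = (Q^18)²·Q = [[3,8],[8,8]]
Q^74 = (Q^37)² = [[8,10],[10,11]]
Q^148 = (Q^74)² = [[8,8],[8,0]]
F_148 mod 13 = Q^148[0][1] = 8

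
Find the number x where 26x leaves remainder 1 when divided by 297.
80

gcd(26, 297) = 1, so the inverse exists.
Extended Euclidean algorithm on (297, 26):
297 = 11 × 26 + 11  ⟹  11 = (1)·297 + (-11)·26
26 = 2 × 11 + 4  ⟹  4 = (-2)·297 + (23)·26
11 = 2 × 4 + 3  ⟹  3 = (5)·297 + (-57)·26
4 = 1 × 3 + 1  ⟹  1 = (-7)·297 + (80)·26
So (80)·26 ≡ 1 (mod 297), i.e. 26^(-1) ≡ 80 (mod 297).
Check: 26 × 80 = 2080 ≡ 1 (mod 297)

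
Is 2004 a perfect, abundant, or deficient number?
abundant

Proper divisors of 2004: sum = 1 + 2 + 3 + 4 + 6 + 12 + 167 + 334 + 501 + 668 + 1002 = 2700
Since 2700 > 2004, 2004 is abundant.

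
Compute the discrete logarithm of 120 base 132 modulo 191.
122

Baby-step giant-step with step n = ⌈√191⌉ = 14.
Baby steps 132^j mod 191 (j:value) for j=0..13: 0:1, 1:132, 2:43, 3:137, 4:130, 5:161, 6:51, 7:47, 8:92, 9:111, 10:136, 11:189, 12:118, 13:105.
Giant-step multiplier: 132^(-14) ≡ 132^(190-14) = 132^176 ≡ 23 (mod 191).
Giant steps γ_i = 120·23^i mod 191: γ_0=120, γ_1=86, γ_2=68, γ_3=36, γ_4=64, γ_5=135, γ_6=49, γ_7=172, γ_8=136 (in table at j=10).
x = i·n + j = 8·14 + 10 = 122.
Check: 132^122 ≡ 120 (mod 191).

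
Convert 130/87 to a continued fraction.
[1; 2, 43]

Euclidean algorithm steps:
130 = 1 × 87 + 43
87 = 2 × 43 + 1
43 = 43 × 1 + 0
Continued fraction: [1; 2, 43]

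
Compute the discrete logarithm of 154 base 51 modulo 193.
123

Baby-step giant-step with step n = ⌈√193⌉ = 14.
Baby steps 51^j mod 193 (j:value) for j=0..13: 0:1, 1:51, 2:92, 3:60, 4:165, 5:116, 6:126, 7:57, 8:12, 9:33, 10:139, 11:141, 12:50, 13:41.
Giant-step multiplier: 51^(-14) ≡ 51^(192-14) = 51^178 ≡ 6 (mod 193).
Giant steps γ_i = 154·6^i mod 193: γ_0=154, γ_1=152, γ_2=140, γ_3=68, γ_4=22, γ_5=132, γ_6=20, γ_7=120, γ_8=141 (in table at j=11).
x = i·n + j = 8·14 + 11 = 123.
Check: 51^123 ≡ 154 (mod 193).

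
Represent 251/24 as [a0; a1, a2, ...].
[10; 2, 5, 2]

Euclidean algorithm steps:
251 = 10 × 24 + 11
24 = 2 × 11 + 2
11 = 5 × 2 + 1
2 = 2 × 1 + 0
Continued fraction: [10; 2, 5, 2]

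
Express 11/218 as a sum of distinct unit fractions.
1/20 + 1/2180

Greedy algorithm:
11/218: ceiling(218/11) = 20, use 1/20
1/2180: ceiling(2180/1) = 2180, use 1/2180
Result: 11/218 = 1/20 + 1/2180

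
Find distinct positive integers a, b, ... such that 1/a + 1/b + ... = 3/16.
1/6 + 1/48

Greedy algorithm:
3/16: ceiling(16/3) = 6, use 1/6
1/48: ceiling(48/1) = 48, use 1/48
Result: 3/16 = 1/6 + 1/48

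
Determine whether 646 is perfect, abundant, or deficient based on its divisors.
deficient

Proper divisors of 646: sum = 1 + 2 + 17 + 19 + 34 + 38 + 323 = 434
Since 434 < 646, 646 is deficient.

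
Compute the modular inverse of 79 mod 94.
25

gcd(79, 94) = 1, so the inverse exists.
Extended Euclidean algorithm on (94, 79):
94 = 1 × 79 + 15  ⟹  15 = (1)·94 + (-1)·79
79 = 5 × 15 + 4  ⟹  4 = (-5)·94 + (6)·79
15 = 3 × 4 + 3  ⟹  3 = (16)·94 + (-19)·79
4 = 1 × 3 + 1  ⟹  1 = (-21)·94 + (25)·79
So (25)·79 ≡ 1 (mod 94), i.e. 79^(-1) ≡ 25 (mod 94).
Check: 79 × 25 = 1975 ≡ 1 (mod 94)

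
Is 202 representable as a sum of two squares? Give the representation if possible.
9² + 11² (a=9, b=11)

Factorization: 202 = 2 × 101
By Fermat: n is sum of two squares iff every prime p ≡ 3 (mod 4) appears to even power.
All primes ≡ 3 (mod 4) appear to even power.
Search a = 0, 1, 2, … for 202 - a² a perfect square: first hit at a = 9: 202 - 81 = 121 = 11².
202 = 9² + 11² = 81 + 121 ✓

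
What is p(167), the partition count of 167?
207890420102

p(n) counts ways to write n as a sum of positive integers (order ignored).
Euler's pentagonal recurrence: p(k) = p(k-1) + p(k-2) - p(k-5) - p(k-7) + p(k-12) + p(k-15) - ... (offsets j(3j∓1)/2, signs ++--, p(0)=1, p(<0)=0).
DP table for k = 0..166: p(0)=1, p(1)=1, p(2)=2, p(3)=3, p(4)=5, p(5)=7, p(6)=11, p(7)=15, p(8)=22, p(9)=30, p(10)=42, p(11)=56, p(12)=77, p(13)=101, p(14)=135, p(15)=176, p(16)=231, p(17)=297, p(18)=385, p(19)=490, p(20)=627, p(21)=792, p(22)=1002, p(23)=1255, p(24)=1575, p(25)=1958, p(26)=2436, p(27)=3010, p(28)=3718, p(29)=4565, p(30)=5604, p(31)=6842, p(32)=8349, p(33)=10143, p(34)=12310, p(35)=14883, p(36)=17977, p(37)=21637, p(38)=26015, p(39)=31185, p(40)=37338, p(41)=44583, p(42)=53174, p(43)=63261, p(44)=75175, p(45)=89134, p(46)=105558, p(47)=124754, p(48)=147273, p(49)=173525, p(50)=204226, p(51)=239943, p(52)=281589, p(53)=329931, p(54)=386155, p(55)=451276, p(56)=526823, p(57)=614154, p(58)=715220, p(59)=831820, p(60)=966467, p(61)=1121505, p(62)=1300156, p(63)=1505499, p(64)=1741630, p(65)=2012558, p(66)=2323520, p(67)=2679689, p(68)=3087735, p(69)=3554345, p(70)=4087968, p(71)=4697205, p(72)=5392783, p(73)=6185689, p(74)=7089500, p(75)=8118264, p(76)=9289091, p(77)=10619863, p(78)=12132164, p(79)=13848650, p(80)=15796476, p(81)=18004327, p(82)=20506255, p(83)=23338469, p(84)=26543660, p(85)=30167357, p(86)=34262962, p(87)=38887673, p(88)=44108109, p(89)=49995925, p(90)=56634173, p(91)=64112359, p(92)=72533807, p(93)=82010177, p(94)=92669720, p(95)=104651419, p(96)=118114304, p(97)=133230930, p(98)=150198136, p(99)=169229875, p(100)=190569292, p(101)=214481126, p(102)=241265379, p(103)=271248950, p(104)=304801365, p(105)=342325709, p(106)=384276336, p(107)=431149389, p(108)=483502844, p(109)=541946240, p(110)=607163746, p(111)=679903203, p(112)=761002156, p(113)=851376628, p(114)=952050665, p(115)=1064144451, p(116)=1188908248, p(117)=1327710076, p(118)=1482074143, p(119)=1653668665, p(120)=1844349560, p(121)=2056148051, p(122)=2291320912, p(123)=2552338241, p(124)=2841940500, p(125)=3163127352, p(126)=3519222692, p(127)=3913864295, p(128)=4351078600, p(129)=4835271870, p(130)=5371315400, p(131)=5964539504, p(132)=6620830889, p(133)=7346629512, p(134)=8149040695, p(135)=9035836076, p(136)=10015581680, p(137)=11097645016, p(138)=12292341831, p(139)=13610949895, p(140)=15065878135, p(141)=16670689208, p(142)=18440293320, p(143)=20390982757, p(144)=22540654445, p(145)=24908858009, p(146)=27517052599, p(147)=30388671978, p(148)=33549419497, p(149)=37027355200, p(150)=40853235313, p(151)=45060624582, p(152)=49686288421, p(153)=54770336324, p(154)=60356673280, p(155)=66493182097, p(156)=73232243759, p(157)=80630964769, p(158)=88751778802, p(159)=97662728555, p(160)=107438159466, p(161)=118159068427, p(162)=129913904637, p(163)=142798995930, p(164)=156919475295, p(165)=172389800255, p(166)=189334822579.
Final step: p(167) = p(166) + p(165) - p(162) - p(160) + p(155) + p(152) - p(145) - p(141) + p(132) + p(127) - p(116) - p(110) + p(97) + p(90) - p(75) - p(67) + p(50) + p(41) - p(22) - p(12)
= 189334822579 + 172389800255 - 129913904637 - 107438159466 + 66493182097 + 49686288421 - 24908858009 - 16670689208 + 6620830889 + 3913864295 - 1188908248 - 607163746 + 133230930 + 56634173 - 8118264 - 2679689 + 204226 + 44583 - 1002 - 77
= 207890420102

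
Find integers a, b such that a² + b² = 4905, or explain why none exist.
12² + 69² (a=12, b=69)

Factorization: 4905 = 3^2 × 5 × 109
By Fermat: n is sum of two squares iff every prime p ≡ 3 (mod 4) appears to even power.
All primes ≡ 3 (mod 4) appear to even power.
Search a = 0, 1, 2, … for 4905 - a² a perfect square: first hit at a = 12: 4905 - 144 = 4761 = 69².
4905 = 12² + 69² = 144 + 4761 ✓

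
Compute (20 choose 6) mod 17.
0

Using Lucas' theorem:
Write n=20 and k=6 in base 17:
n in base 17: [1, 3]
k in base 17: [0, 6]
C(20,6) mod 17 = ∏ C(n_i, k_i) mod 17
Digit binomials (mod 17): C(1,0) = 1; C(3,6) = 0 (k_i > n_i)
Product: 1 × 0 = 0 ≡ 0 (mod 17)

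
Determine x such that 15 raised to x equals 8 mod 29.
25

Baby-step giant-step with step n = ⌈√29⌉ = 6.
Baby steps 15^j mod 29 (j:value) for j=0..5: 0:1, 1:15, 2:22, 3:11, 4:20, 5:10.
Giant-step multiplier: 15^(-6) ≡ 15^(28-6) = 15^22 ≡ 6 (mod 29).
Giant steps γ_i = 8·6^i mod 29: γ_0=8, γ_1=19, γ_2=27, γ_3=17, γ_4=15 (in table at j=1).
x = i·n + j = 4·6 + 1 = 25.
Check: 15^25 ≡ 8 (mod 29).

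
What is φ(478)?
238

478 = 2 × 239
φ(n) = n × ∏(1 - 1/p) for each prime p dividing n
φ(478) = 478 × (1 - 1/2) × (1 - 1/239) = 238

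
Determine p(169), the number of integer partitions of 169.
250438925115

p(n) counts ways to write n as a sum of positive integers (order ignored).
Euler's pentagonal recurrence: p(k) = p(k-1) + p(k-2) - p(k-5) - p(k-7) + p(k-12) + p(k-15) - ... (offsets j(3j∓1)/2, signs ++--, p(0)=1, p(<0)=0).
DP table for k = 0..168: p(0)=1, p(1)=1, p(2)=2, p(3)=3, p(4)=5, p(5)=7, p(6)=11, p(7)=15, p(8)=22, p(9)=30, p(10)=42, p(11)=56, p(12)=77, p(13)=101, p(14)=135, p(15)=176, p(16)=231, p(17)=297, p(18)=385, p(19)=490, p(20)=627, p(21)=792, p(22)=1002, p(23)=1255, p(24)=1575, p(25)=1958, p(26)=2436, p(27)=3010, p(28)=3718, p(29)=4565, p(30)=5604, p(31)=6842, p(32)=8349, p(33)=10143, p(34)=12310, p(35)=14883, p(36)=17977, p(37)=21637, p(38)=26015, p(39)=31185, p(40)=37338, p(41)=44583, p(42)=53174, p(43)=63261, p(44)=75175, p(45)=89134, p(46)=105558, p(47)=124754, p(48)=147273, p(49)=173525, p(50)=204226, p(51)=239943, p(52)=281589, p(53)=329931, p(54)=386155, p(55)=451276, p(56)=526823, p(57)=614154, p(58)=715220, p(59)=831820, p(60)=966467, p(61)=1121505, p(62)=1300156, p(63)=1505499, p(64)=1741630, p(65)=2012558, p(66)=2323520, p(67)=2679689, p(68)=3087735, p(69)=3554345, p(70)=4087968, p(71)=4697205, p(72)=5392783, p(73)=6185689, p(74)=7089500, p(75)=8118264, p(76)=9289091, p(77)=10619863, p(78)=12132164, p(79)=13848650, p(80)=15796476, p(81)=18004327, p(82)=20506255, p(83)=23338469, p(84)=26543660, p(85)=30167357, p(86)=34262962, p(87)=38887673, p(88)=44108109, p(89)=49995925, p(90)=56634173, p(91)=64112359, p(92)=72533807, p(93)=82010177, p(94)=92669720, p(95)=104651419, p(96)=118114304, p(97)=133230930, p(98)=150198136, p(99)=169229875, p(100)=190569292, p(101)=214481126, p(102)=241265379, p(103)=271248950, p(104)=304801365, p(105)=342325709, p(106)=384276336, p(107)=431149389, p(108)=483502844, p(109)=541946240, p(110)=607163746, p(111)=679903203, p(112)=761002156, p(113)=851376628, p(114)=952050665, p(115)=1064144451, p(116)=1188908248, p(117)=1327710076, p(118)=1482074143, p(119)=1653668665, p(120)=1844349560, p(121)=2056148051, p(122)=2291320912, p(123)=2552338241, p(124)=2841940500, p(125)=3163127352, p(126)=3519222692, p(127)=3913864295, p(128)=4351078600, p(129)=4835271870, p(130)=5371315400, p(131)=5964539504, p(132)=6620830889, p(133)=7346629512, p(134)=8149040695, p(135)=9035836076, p(136)=10015581680, p(137)=11097645016, p(138)=12292341831, p(139)=13610949895, p(140)=15065878135, p(141)=16670689208, p(142)=18440293320, p(143)=20390982757, p(144)=22540654445, p(145)=24908858009, p(146)=27517052599, p(147)=30388671978, p(148)=33549419497, p(149)=37027355200, p(150)=40853235313, p(151)=45060624582, p(152)=49686288421, p(153)=54770336324, p(154)=60356673280, p(155)=66493182097, p(156)=73232243759, p(157)=80630964769, p(158)=88751778802, p(159)=97662728555, p(160)=107438159466, p(161)=118159068427, p(162)=129913904637, p(163)=142798995930, p(164)=156919475295, p(165)=172389800255, p(166)=189334822579, p(167)=207890420102, p(168)=228204732751.
Final step: p(169) = p(168) + p(167) - p(164) - p(162) + p(157) + p(154) - p(147) - p(143) + p(134) + p(129) - p(118) - p(112) + p(99) + p(92) - p(77) - p(69) + p(52) + p(43) - p(24) - p(14)
= 228204732751 + 207890420102 - 156919475295 - 129913904637 + 80630964769 + 60356673280 - 30388671978 - 20390982757 + 8149040695 + 4835271870 - 1482074143 - 761002156 + 169229875 + 72533807 - 10619863 - 3554345 + 281589 + 63261 - 1575 - 135
= 250438925115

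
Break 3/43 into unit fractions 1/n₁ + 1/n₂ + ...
1/15 + 1/323 + 1/208335

Greedy algorithm:
3/43: ceiling(43/3) = 15, use 1/15
2/645: ceiling(645/2) = 323, use 1/323
1/208335: ceiling(208335/1) = 208335, use 1/208335
Result: 3/43 = 1/15 + 1/323 + 1/208335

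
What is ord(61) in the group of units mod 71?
70

71 is prime, so ord(61) divides φ(71) = 70.
Divisors of 70: 1, 2, 5, 7, 10, 14, 35, 70.
Repeated squaring: 61^1 ≡ 61, 61^2 ≡ 29, 61^4 ≡ 60, 61^8 ≡ 50, 61^16 ≡ 15, 61^32 ≡ 12, 61^64 ≡ 2 (mod 71).
Test 61^d mod 71 for each divisor d in increasing order:
61^1 ≡ 61
61^2 ≡ 29
61^5 = 61^4·61^1 ≡ 39
61^7 = 61^4·61^2·61^1 ≡ 66
61^10 = 61^8·61^2 ≡ 30
61^14 = 61^8·61^4·61^2 ≡ 25
61^35 = 61^32·61^2·61^1 ≡ 70
61^70 = 61^64·61^4·61^2 ≡ 1  ← first divisor giving 1
The order is 70.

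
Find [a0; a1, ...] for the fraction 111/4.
[27; 1, 3]

Euclidean algorithm steps:
111 = 27 × 4 + 3
4 = 1 × 3 + 1
3 = 3 × 1 + 0
Continued fraction: [27; 1, 3]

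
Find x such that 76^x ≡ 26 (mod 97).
79

Baby-step giant-step with step n = ⌈√97⌉ = 10.
Baby steps 76^j mod 97 (j:value) for j=0..9: 0:1, 1:76, 2:53, 3:51, 4:93, 5:84, 6:79, 7:87, 8:16, 9:52.
Giant-step multiplier: 76^(-10) ≡ 76^(96-10) = 76^86 ≡ 31 (mod 97).
Giant steps γ_i = 26·31^i mod 97: γ_0=26, γ_1=30, γ_2=57, γ_3=21, γ_4=69, γ_5=5, γ_6=58, γ_7=52 (in table at j=9).
x = i·n + j = 7·10 + 9 = 79.
Check: 76^79 ≡ 26 (mod 97).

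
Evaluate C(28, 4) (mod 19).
12

Using Lucas' theorem:
Write n=28 and k=4 in base 19:
n in base 19: [1, 9]
k in base 19: [0, 4]
C(28,4) mod 19 = ∏ C(n_i, k_i) mod 19
Digit binomials (mod 19): C(1,0) = 1; C(9,4) = 126 ≡ 12
Product: 1 × 12 = 12 ≡ 12 (mod 19)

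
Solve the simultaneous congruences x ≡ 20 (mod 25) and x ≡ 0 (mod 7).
70

Using Chinese Remainder Theorem:
M = 25 × 7 = 175
M1 = 7, M2 = 25
y1 = 7^(-1) mod 25 = 18
y2 = 25^(-1) mod 7 = 2
x = (20×7×18 + 0×25×2) mod 175 = 70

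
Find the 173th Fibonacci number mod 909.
680

Matrix identity: Q^n = [[F_(n+1), F_n], [F_n, F_(n-1)]] with Q = [[1,1],[1,0]].
n = 173 = 10101101₂. Square-and-multiply, entries mod 909:
Q^1 = [[1,1],[1,0]]
Q^2 = (Q^1)² = [[2,1],[1,1]]
Q^5 = (Q^2)²·Q = [[8,5],[5,3]]
Q^10 = (Q^5)² = [[89,55],[55,34]]
Q^21 = (Q^10)²·Q = [[440,38],[38,402]]
Q^43 = (Q^21)²·Q = [[699,518],[518,181]]
Q^86 = (Q^43)² = [[637,431],[431,206]]
Q^173 = (Q^86)²·Q = [[413,680],[680,642]]
F_173 mod 909 = Q^173[0][1] = 680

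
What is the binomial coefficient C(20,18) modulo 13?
8

Using Lucas' theorem:
Write n=20 and k=18 in base 13:
n in base 13: [1, 7]
k in base 13: [1, 5]
C(20,18) mod 13 = ∏ C(n_i, k_i) mod 13
Digit binomials (mod 13): C(1,1) = 1; C(7,5) = 21 ≡ 8
Product: 1 × 8 = 8 ≡ 8 (mod 13)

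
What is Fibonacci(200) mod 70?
35

Matrix identity: Q^n = [[F_(n+1), F_n], [F_n, F_(n-1)]] with Q = [[1,1],[1,0]].
n = 200 = 11001000₂. Square-and-multiply, entries mod 70:
Q^1 = [[1,1],[1,0]]
Q^3 = (Q^1)²·Q = [[3,2],[2,1]]
Q^6 = (Q^3)² = [[13,8],[8,5]]
Q^12 = (Q^6)² = [[23,4],[4,19]]
Q^25 = (Q^12)²·Q = [[13,55],[55,28]]
Q^50 = (Q^25)² = [[44,15],[15,29]]
Q^100 = (Q^50)² = [[61,45],[45,16]]
Q^200 = (Q^100)² = [[6,35],[35,41]]
F_200 mod 70 = Q^200[0][1] = 35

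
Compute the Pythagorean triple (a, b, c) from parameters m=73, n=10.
(5229, 1460, 5429)

Euclid's formula: a = m² - n², b = 2mn, c = m² + n²
m = 73, n = 10
a = 73² - 10² = 5329 - 100 = 5229
b = 2 × 73 × 10 = 1460
c = 73² + 10² = 5329 + 100 = 5429
Verification: 5229² + 1460² = 27342441 + 2131600 = 29474041 = 5429² ✓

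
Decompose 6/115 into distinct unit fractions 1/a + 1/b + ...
1/20 + 1/460

Greedy algorithm:
6/115: ceiling(115/6) = 20, use 1/20
1/460: ceiling(460/1) = 460, use 1/460
Result: 6/115 = 1/20 + 1/460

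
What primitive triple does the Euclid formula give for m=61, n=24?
(3145, 2928, 4297)

Euclid's formula: a = m² - n², b = 2mn, c = m² + n²
m = 61, n = 24
a = 61² - 24² = 3721 - 576 = 3145
b = 2 × 61 × 24 = 2928
c = 61² + 24² = 3721 + 576 = 4297
Verification: 3145² + 2928² = 9891025 + 8573184 = 18464209 = 4297² ✓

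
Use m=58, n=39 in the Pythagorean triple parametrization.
(1843, 4524, 4885)

Euclid's formula: a = m² - n², b = 2mn, c = m² + n²
m = 58, n = 39
a = 58² - 39² = 3364 - 1521 = 1843
b = 2 × 58 × 39 = 4524
c = 58² + 39² = 3364 + 1521 = 4885
Verification: 1843² + 4524² = 3396649 + 20466576 = 23863225 = 4885² ✓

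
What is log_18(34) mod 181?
172

Baby-step giant-step with step n = ⌈√181⌉ = 14.
Baby steps 18^j mod 181 (j:value) for j=0..13: 0:1, 1:18, 2:143, 3:40, 4:177, 5:109, 6:152, 7:21, 8:16, 9:107, 10:116, 11:97, 12:117, 13:115.
Giant-step multiplier: 18^(-14) ≡ 18^(180-14) = 18^166 ≡ 55 (mod 181).
Giant steps γ_i = 34·55^i mod 181: γ_0=34, γ_1=60, γ_2=42, γ_3=138, γ_4=169, γ_5=64, γ_6=81, γ_7=111, γ_8=132, γ_9=20, γ_10=14, γ_11=46, γ_12=177 (in table at j=4).
x = i·n + j = 12·14 + 4 = 172.
Check: 18^172 ≡ 34 (mod 181).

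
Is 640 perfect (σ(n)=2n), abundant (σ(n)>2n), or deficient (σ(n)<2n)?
abundant

Proper divisors of 640: sum = 1 + 2 + 4 + 5 + 8 + 10 + 16 + 20 + 32 + 40 + 64 + 80 + 128 + 160 + 320 = 890
Since 890 > 640, 640 is abundant.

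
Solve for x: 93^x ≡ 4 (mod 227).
40

Baby-step giant-step with step n = ⌈√227⌉ = 16.
Baby steps 93^j mod 227 (j:value) for j=0..15: 0:1, 1:93, 2:23, 3:96, 4:75, 5:165, 6:136, 7:163, 8:177, 9:117, 10:212, 11:194, 12:109, 13:149, 14:10, 15:22.
Giant-step multiplier: 93^(-16) ≡ 93^(226-16) = 93^210 ≡ 76 (mod 227).
Giant steps γ_i = 4·76^i mod 227: γ_0=4, γ_1=77, γ_2=177 (in table at j=8).
x = i·n + j = 2·16 + 8 = 40.
Check: 93^40 ≡ 4 (mod 227).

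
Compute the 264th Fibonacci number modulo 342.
144

Matrix identity: Q^n = [[F_(n+1), F_n], [F_n, F_(n-1)]] with Q = [[1,1],[1,0]].
n = 264 = 100001000₂. Square-and-multiply, entries mod 342:
Q^1 = [[1,1],[1,0]]
Q^2 = (Q^1)² = [[2,1],[1,1]]
Q^4 = (Q^2)² = [[5,3],[3,2]]
Q^8 = (Q^4)² = [[34,21],[21,13]]
Q^16 = (Q^8)² = [[229,303],[303,268]]
Q^33 = (Q^16)²·Q = [[37,268],[268,111]]
Q^66 = (Q^33)² = [[5,334],[334,13]]
Q^132 = (Q^66)² = [[89,198],[198,233]]
Q^264 = (Q^132)² = [[271,144],[144,127]]
F_264 mod 342 = Q^264[0][1] = 144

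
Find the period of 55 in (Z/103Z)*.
51

103 is prime, so ord(55) divides φ(103) = 102.
Divisors of 102: 1, 2, 3, 6, 17, 34, 51, 102.
Repeated squaring: 55^1 ≡ 55, 55^2 ≡ 38, 55^4 ≡ 2, 55^8 ≡ 4, 55^16 ≡ 16, 55^32 ≡ 50, 55^64 ≡ 28 (mod 103).
Test 55^d mod 103 for each divisor d in increasing order:
55^1 ≡ 55
55^2 ≡ 38
55^3 = 55^2·55^1 ≡ 30
55^6 = 55^4·55^2 ≡ 76
55^17 = 55^16·55^1 ≡ 56
55^34 = 55^32·55^2 ≡ 46
55^51 = 55^32·55^16·55^2·55^1 ≡ 1  ← first divisor giving 1
The order is 51.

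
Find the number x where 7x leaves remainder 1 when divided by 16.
7

gcd(7, 16) = 1, so the inverse exists.
Extended Euclidean algorithm on (16, 7):
16 = 2 × 7 + 2  ⟹  2 = (1)·16 + (-2)·7
7 = 3 × 2 + 1  ⟹  1 = (-3)·16 + (7)·7
So (7)·7 ≡ 1 (mod 16), i.e. 7^(-1) ≡ 7 (mod 16).
Check: 7 × 7 = 49 ≡ 1 (mod 16)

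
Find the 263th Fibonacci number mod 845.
37

Matrix identity: Q^n = [[F_(n+1), F_n], [F_n, F_(n-1)]] with Q = [[1,1],[1,0]].
n = 263 = 100000111₂. Square-and-multiply, entries mod 845:
Q^1 = [[1,1],[1,0]]
Q^2 = (Q^1)² = [[2,1],[1,1]]
Q^4 = (Q^2)² = [[5,3],[3,2]]
Q^8 = (Q^4)² = [[34,21],[21,13]]
Q^16 = (Q^8)² = [[752,142],[142,610]]
Q^32 = (Q^16)² = [[83,744],[744,184]]
Q^65 = (Q^32)²·Q = [[263,190],[190,73]]
Q^131 = (Q^65)²·Q = [[109,489],[489,465]]
Q^263 = (Q^131)²·Q = [[183,37],[37,146]]
F_263 mod 845 = Q^263[0][1] = 37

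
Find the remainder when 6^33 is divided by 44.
40

Repeated squaring. Binary of 33 = 100001.
6^1 ≡ 6 (mod 44); 6^2 ≡ 36 (mod 44); 6^4 ≡ 20 (mod 44); 6^8 ≡ 4 (mod 44); 6^16 ≡ 16 (mod 44); 6^32 ≡ 36 (mod 44)
6^33 = 6^1 × 6^32 ≡ 40 (mod 44)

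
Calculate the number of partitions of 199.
3646072432125

p(n) counts ways to write n as a sum of positive integers (order ignored).
Euler's pentagonal recurrence: p(k) = p(k-1) + p(k-2) - p(k-5) - p(k-7) + p(k-12) + p(k-15) - ... (offsets j(3j∓1)/2, signs ++--, p(0)=1, p(<0)=0).
DP table for k = 0..198: p(0)=1, p(1)=1, p(2)=2, p(3)=3, p(4)=5, p(5)=7, p(6)=11, p(7)=15, p(8)=22, p(9)=30, p(10)=42, p(11)=56, p(12)=77, p(13)=101, p(14)=135, p(15)=176, p(16)=231, p(17)=297, p(18)=385, p(19)=490, p(20)=627, p(21)=792, p(22)=1002, p(23)=1255, p(24)=1575, p(25)=1958, p(26)=2436, p(27)=3010, p(28)=3718, p(29)=4565, p(30)=5604, p(31)=6842, p(32)=8349, p(33)=10143, p(34)=12310, p(35)=14883, p(36)=17977, p(37)=21637, p(38)=26015, p(39)=31185, p(40)=37338, p(41)=44583, p(42)=53174, p(43)=63261, p(44)=75175, p(45)=89134, p(46)=105558, p(47)=124754, p(48)=147273, p(49)=173525, p(50)=204226, p(51)=239943, p(52)=281589, p(53)=329931, p(54)=386155, p(55)=451276, p(56)=526823, p(57)=614154, p(58)=715220, p(59)=831820, p(60)=966467, p(61)=1121505, p(62)=1300156, p(63)=1505499, p(64)=1741630, p(65)=2012558, p(66)=2323520, p(67)=2679689, p(68)=3087735, p(69)=3554345, p(70)=4087968, p(71)=4697205, p(72)=5392783, p(73)=6185689, p(74)=7089500, p(75)=8118264, p(76)=9289091, p(77)=10619863, p(78)=12132164, p(79)=13848650, p(80)=15796476, p(81)=18004327, p(82)=20506255, p(83)=23338469, p(84)=26543660, p(85)=30167357, p(86)=34262962, p(87)=38887673, p(88)=44108109, p(89)=49995925, p(90)=56634173, p(91)=64112359, p(92)=72533807, p(93)=82010177, p(94)=92669720, p(95)=104651419, p(96)=118114304, p(97)=133230930, p(98)=150198136, p(99)=169229875, p(100)=190569292, p(101)=214481126, p(102)=241265379, p(103)=271248950, p(104)=304801365, p(105)=342325709, p(106)=384276336, p(107)=431149389, p(108)=483502844, p(109)=541946240, p(110)=607163746, p(111)=679903203, p(112)=761002156, p(113)=851376628, p(114)=952050665, p(115)=1064144451, p(116)=1188908248, p(117)=1327710076, p(118)=1482074143, p(119)=1653668665, p(120)=1844349560, p(121)=2056148051, p(122)=2291320912, p(123)=2552338241, p(124)=2841940500, p(125)=3163127352, p(126)=3519222692, p(127)=3913864295, p(128)=4351078600, p(129)=4835271870, p(130)=5371315400, p(131)=5964539504, p(132)=6620830889, p(133)=7346629512, p(134)=8149040695, p(135)=9035836076, p(136)=10015581680, p(137)=11097645016, p(138)=12292341831, p(139)=13610949895, p(140)=15065878135, p(141)=16670689208, p(142)=18440293320, p(143)=20390982757, p(144)=22540654445, p(145)=24908858009, p(146)=27517052599, p(147)=30388671978, p(148)=33549419497, p(149)=37027355200, p(150)=40853235313, p(151)=45060624582, p(152)=49686288421, p(153)=54770336324, p(154)=60356673280, p(155)=66493182097, p(156)=73232243759, p(157)=80630964769, p(158)=88751778802, p(159)=97662728555, p(160)=107438159466, p(161)=118159068427, p(162)=129913904637, p(163)=142798995930, p(164)=156919475295, p(165)=172389800255, p(166)=189334822579, p(167)=207890420102, p(168)=228204732751, p(169)=250438925115, p(170)=274768617130, p(171)=301384802048, p(172)=330495499613, p(173)=362326859895, p(174)=397125074750, p(175)=435157697830, p(176)=476715857290, p(177)=522115831195, p(178)=571701605655, p(179)=625846753120, p(180)=684957390936, p(181)=749474411781, p(182)=819876908323, p(183)=896684817527, p(184)=980462880430, p(185)=1071823774337, p(186)=1171432692373, p(187)=1280011042268, p(188)=1398341745571, p(189)=1527273599625, p(190)=1667727404093, p(191)=1820701100652, p(192)=1987276856363, p(193)=2168627105469, p(194)=2366022741845, p(195)=2580840212973, p(196)=2814570987591, p(197)=3068829878530, p(198)=3345365983698.
Final step: p(199) = p(198) + p(197) - p(194) - p(192) + p(187) + p(184) - p(177) - p(173) + p(164) + p(159) - p(148) - p(142) + p(129) + p(122) - p(107) - p(99) + p(82) + p(73) - p(54) - p(44) + p(23) + p(12)
= 3345365983698 + 3068829878530 - 2366022741845 - 1987276856363 + 1280011042268 + 980462880430 - 522115831195 - 362326859895 + 156919475295 + 97662728555 - 33549419497 - 18440293320 + 4835271870 + 2291320912 - 431149389 - 169229875 + 20506255 + 6185689 - 386155 - 75175 + 1255 + 77
= 3646072432125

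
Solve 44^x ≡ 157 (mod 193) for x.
100

Baby-step giant-step with step n = ⌈√193⌉ = 14.
Baby steps 44^j mod 193 (j:value) for j=0..13: 0:1, 1:44, 2:6, 3:71, 4:36, 5:40, 6:23, 7:47, 8:138, 9:89, 10:56, 11:148, 12:143, 13:116.
Giant-step multiplier: 44^(-14) ≡ 44^(192-14) = 44^178 ≡ 101 (mod 193).
Giant steps γ_i = 157·101^i mod 193: γ_0=157, γ_1=31, γ_2=43, γ_3=97, γ_4=147, γ_5=179, γ_6=130, γ_7=6 (in table at j=2).
x = i·n + j = 7·14 + 2 = 100.
Check: 44^100 ≡ 157 (mod 193).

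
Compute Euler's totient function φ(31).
30

31 = 31
φ(n) = n × ∏(1 - 1/p) for each prime p dividing n
φ(31) = 31 × (1 - 1/31) = 30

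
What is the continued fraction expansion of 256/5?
[51; 5]

Euclidean algorithm steps:
256 = 51 × 5 + 1
5 = 5 × 1 + 0
Continued fraction: [51; 5]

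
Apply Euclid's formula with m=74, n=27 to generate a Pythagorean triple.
(4747, 3996, 6205)

Euclid's formula: a = m² - n², b = 2mn, c = m² + n²
m = 74, n = 27
a = 74² - 27² = 5476 - 729 = 4747
b = 2 × 74 × 27 = 3996
c = 74² + 27² = 5476 + 729 = 6205
Verification: 4747² + 3996² = 22534009 + 15968016 = 38502025 = 6205² ✓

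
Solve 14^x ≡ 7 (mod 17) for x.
3

Baby-step giant-step with step n = ⌈√17⌉ = 5.
Baby steps 14^j mod 17 (j:value) for j=0..4: 0:1, 1:14, 2:9, 3:7, 4:13.
h = 7 is already in the table at j=3, so x = 3.
Check: 14^3 ≡ 7 (mod 17).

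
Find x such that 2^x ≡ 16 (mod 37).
4

Baby-step giant-step with step n = ⌈√37⌉ = 7.
Baby steps 2^j mod 37 (j:value) for j=0..6: 0:1, 1:2, 2:4, 3:8, 4:16, 5:32, 6:27.
h = 16 is already in the table at j=4, so x = 4.
Check: 2^4 ≡ 16 (mod 37).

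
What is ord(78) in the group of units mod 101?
25

101 is prime, so ord(78) divides φ(101) = 100.
Divisors of 100: 1, 2, 4, 5, 10, 20, 25, 50, 100.
Repeated squaring: 78^1 ≡ 78, 78^2 ≡ 24, 78^4 ≡ 71, 78^8 ≡ 92, 78^16 ≡ 81, 78^32 ≡ 97, 78^64 ≡ 16 (mod 101).
Test 78^d mod 101 for each divisor d in increasing order:
78^1 ≡ 78
78^2 ≡ 24
78^4 ≡ 71
78^5 = 78^4·78^1 ≡ 84
78^10 = 78^8·78^2 ≡ 87
78^20 = 78^16·78^4 ≡ 95
78^25 = 78^16·78^8·78^1 ≡ 1  ← first divisor giving 1
The order is 25.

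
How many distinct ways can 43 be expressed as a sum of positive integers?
63261

p(n) counts ways to write n as a sum of positive integers (order ignored).
Euler's pentagonal recurrence: p(k) = p(k-1) + p(k-2) - p(k-5) - p(k-7) + p(k-12) + p(k-15) - ... (offsets j(3j∓1)/2, signs ++--, p(0)=1, p(<0)=0).
DP table for k = 0..42: p(0)=1, p(1)=1, p(2)=2, p(3)=3, p(4)=5, p(5)=7, p(6)=11, p(7)=15, p(8)=22, p(9)=30, p(10)=42, p(11)=56, p(12)=77, p(13)=101, p(14)=135, p(15)=176, p(16)=231, p(17)=297, p(18)=385, p(19)=490, p(20)=627, p(21)=792, p(22)=1002, p(23)=1255, p(24)=1575, p(25)=1958, p(26)=2436, p(27)=3010, p(28)=3718, p(29)=4565, p(30)=5604, p(31)=6842, p(32)=8349, p(33)=10143, p(34)=12310, p(35)=14883, p(36)=17977, p(37)=21637, p(38)=26015, p(39)=31185, p(40)=37338, p(41)=44583, p(42)=53174.
Final step: p(43) = p(42) + p(41) - p(38) - p(36) + p(31) + p(28) - p(21) - p(17) + p(8) + p(3)
= 53174 + 44583 - 26015 - 17977 + 6842 + 3718 - 792 - 297 + 22 + 3
= 63261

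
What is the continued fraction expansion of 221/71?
[3; 8, 1, 7]

Euclidean algorithm steps:
221 = 3 × 71 + 8
71 = 8 × 8 + 7
8 = 1 × 7 + 1
7 = 7 × 1 + 0
Continued fraction: [3; 8, 1, 7]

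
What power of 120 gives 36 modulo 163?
48

Baby-step giant-step with step n = ⌈√163⌉ = 13.
Baby steps 120^j mod 163 (j:value) for j=0..12: 0:1, 1:120, 2:56, 3:37, 4:39, 5:116, 6:65, 7:139, 8:54, 9:123, 10:90, 11:42, 12:150.
Giant-step multiplier: 120^(-13) ≡ 120^(162-13) = 120^149 ≡ 7 (mod 163).
Giant steps γ_i = 36·7^i mod 163: γ_0=36, γ_1=89, γ_2=134, γ_3=123 (in table at j=9).
x = i·n + j = 3·13 + 9 = 48.
Check: 120^48 ≡ 36 (mod 163).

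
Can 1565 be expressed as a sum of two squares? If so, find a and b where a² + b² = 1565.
11² + 38² (a=11, b=38)

Factorization: 1565 = 5 × 313
By Fermat: n is sum of two squares iff every prime p ≡ 3 (mod 4) appears to even power.
All primes ≡ 3 (mod 4) appear to even power.
Search a = 0, 1, 2, … for 1565 - a² a perfect square: first hit at a = 11: 1565 - 121 = 1444 = 38².
1565 = 11² + 38² = 121 + 1444 ✓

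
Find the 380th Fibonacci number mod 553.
340

Matrix identity: Q^n = [[F_(n+1), F_n], [F_n, F_(n-1)]] with Q = [[1,1],[1,0]].
n = 380 = 101111100₂. Square-and-multiply, entries mod 553:
Q^1 = [[1,1],[1,0]]
Q^2 = (Q^1)² = [[2,1],[1,1]]
Q^5 = (Q^2)²·Q = [[8,5],[5,3]]
Q^11 = (Q^5)²·Q = [[144,89],[89,55]]
Q^23 = (Q^11)²·Q = [[469,454],[454,15]]
Q^47 = (Q^23)²·Q = [[462,267],[267,195]]
Q^95 = (Q^47)²·Q = [[56,491],[491,118]]
Q^190 = (Q^95)² = [[344,272],[272,72]]
Q^380 = (Q^190)² = [[429,340],[340,89]]
F_380 mod 553 = Q^380[0][1] = 340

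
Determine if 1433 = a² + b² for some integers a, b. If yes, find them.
8² + 37² (a=8, b=37)

Factorization: 1433 = 1433
By Fermat: n is sum of two squares iff every prime p ≡ 3 (mod 4) appears to even power.
All primes ≡ 3 (mod 4) appear to even power.
Search a = 0, 1, 2, … for 1433 - a² a perfect square: first hit at a = 8: 1433 - 64 = 1369 = 37².
1433 = 8² + 37² = 64 + 1369 ✓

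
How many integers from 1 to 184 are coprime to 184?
88

184 = 2^3 × 23
φ(n) = n × ∏(1 - 1/p) for each prime p dividing n
φ(184) = 184 × (1 - 1/2) × (1 - 1/23) = 88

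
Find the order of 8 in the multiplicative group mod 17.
8

17 is prime, so ord(8) divides φ(17) = 16.
Divisors of 16: 1, 2, 4, 8, 16.
Repeated squaring: 8^1 ≡ 8, 8^2 ≡ 13, 8^4 ≡ 16, 8^8 ≡ 1, 8^16 ≡ 1 (mod 17).
Test 8^d mod 17 for each divisor d in increasing order:
8^1 ≡ 8
8^2 ≡ 13
8^4 ≡ 16
8^8 ≡ 1  ← first divisor giving 1
The order is 8.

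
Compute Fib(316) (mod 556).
131

Matrix identity: Q^n = [[F_(n+1), F_n], [F_n, F_(n-1)]] with Q = [[1,1],[1,0]].
n = 316 = 100111100₂. Square-and-multiply, entries mod 556:
Q^1 = [[1,1],[1,0]]
Q^2 = (Q^1)² = [[2,1],[1,1]]
Q^4 = (Q^2)² = [[5,3],[3,2]]
Q^9 = (Q^4)²·Q = [[55,34],[34,21]]
Q^19 = (Q^9)²·Q = [[93,289],[289,360]]
Q^39 = (Q^19)²·Q = [[131,430],[430,257]]
Q^79 = (Q^39)²·Q = [[273,233],[233,40]]
Q^158 = (Q^79)² = [[382,93],[93,289]]
Q^316 = (Q^158)² = [[5,131],[131,430]]
F_316 mod 556 = Q^316[0][1] = 131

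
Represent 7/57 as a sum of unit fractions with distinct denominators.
1/9 + 1/86 + 1/14706

Greedy algorithm:
7/57: ceiling(57/7) = 9, use 1/9
2/171: ceiling(171/2) = 86, use 1/86
1/14706: ceiling(14706/1) = 14706, use 1/14706
Result: 7/57 = 1/9 + 1/86 + 1/14706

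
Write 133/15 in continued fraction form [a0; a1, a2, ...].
[8; 1, 6, 2]

Euclidean algorithm steps:
133 = 8 × 15 + 13
15 = 1 × 13 + 2
13 = 6 × 2 + 1
2 = 2 × 1 + 0
Continued fraction: [8; 1, 6, 2]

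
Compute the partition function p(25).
1958

p(n) counts ways to write n as a sum of positive integers (order ignored).
Euler's pentagonal recurrence: p(k) = p(k-1) + p(k-2) - p(k-5) - p(k-7) + p(k-12) + p(k-15) - ... (offsets j(3j∓1)/2, signs ++--, p(0)=1, p(<0)=0).
DP table for k = 0..24: p(0)=1, p(1)=1, p(2)=2, p(3)=3, p(4)=5, p(5)=7, p(6)=11, p(7)=15, p(8)=22, p(9)=30, p(10)=42, p(11)=56, p(12)=77, p(13)=101, p(14)=135, p(15)=176, p(16)=231, p(17)=297, p(18)=385, p(19)=490, p(20)=627, p(21)=792, p(22)=1002, p(23)=1255, p(24)=1575.
Final step: p(25) = p(24) + p(23) - p(20) - p(18) + p(13) + p(10) - p(3)
= 1575 + 1255 - 627 - 385 + 101 + 42 - 3
= 1958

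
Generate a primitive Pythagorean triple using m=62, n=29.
(3003, 3596, 4685)

Euclid's formula: a = m² - n², b = 2mn, c = m² + n²
m = 62, n = 29
a = 62² - 29² = 3844 - 841 = 3003
b = 2 × 62 × 29 = 3596
c = 62² + 29² = 3844 + 841 = 4685
Verification: 3003² + 3596² = 9018009 + 12931216 = 21949225 = 4685² ✓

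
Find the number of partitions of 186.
1171432692373

p(n) counts ways to write n as a sum of positive integers (order ignored).
Euler's pentagonal recurrence: p(k) = p(k-1) + p(k-2) - p(k-5) - p(k-7) + p(k-12) + p(k-15) - ... (offsets j(3j∓1)/2, signs ++--, p(0)=1, p(<0)=0).
DP table for k = 0..185: p(0)=1, p(1)=1, p(2)=2, p(3)=3, p(4)=5, p(5)=7, p(6)=11, p(7)=15, p(8)=22, p(9)=30, p(10)=42, p(11)=56, p(12)=77, p(13)=101, p(14)=135, p(15)=176, p(16)=231, p(17)=297, p(18)=385, p(19)=490, p(20)=627, p(21)=792, p(22)=1002, p(23)=1255, p(24)=1575, p(25)=1958, p(26)=2436, p(27)=3010, p(28)=3718, p(29)=4565, p(30)=5604, p(31)=6842, p(32)=8349, p(33)=10143, p(34)=12310, p(35)=14883, p(36)=17977, p(37)=21637, p(38)=26015, p(39)=31185, p(40)=37338, p(41)=44583, p(42)=53174, p(43)=63261, p(44)=75175, p(45)=89134, p(46)=105558, p(47)=124754, p(48)=147273, p(49)=173525, p(50)=204226, p(51)=239943, p(52)=281589, p(53)=329931, p(54)=386155, p(55)=451276, p(56)=526823, p(57)=614154, p(58)=715220, p(59)=831820, p(60)=966467, p(61)=1121505, p(62)=1300156, p(63)=1505499, p(64)=1741630, p(65)=2012558, p(66)=2323520, p(67)=2679689, p(68)=3087735, p(69)=3554345, p(70)=4087968, p(71)=4697205, p(72)=5392783, p(73)=6185689, p(74)=7089500, p(75)=8118264, p(76)=9289091, p(77)=10619863, p(78)=12132164, p(79)=13848650, p(80)=15796476, p(81)=18004327, p(82)=20506255, p(83)=23338469, p(84)=26543660, p(85)=30167357, p(86)=34262962, p(87)=38887673, p(88)=44108109, p(89)=49995925, p(90)=56634173, p(91)=64112359, p(92)=72533807, p(93)=82010177, p(94)=92669720, p(95)=104651419, p(96)=118114304, p(97)=133230930, p(98)=150198136, p(99)=169229875, p(100)=190569292, p(101)=214481126, p(102)=241265379, p(103)=271248950, p(104)=304801365, p(105)=342325709, p(106)=384276336, p(107)=431149389, p(108)=483502844, p(109)=541946240, p(110)=607163746, p(111)=679903203, p(112)=761002156, p(113)=851376628, p(114)=952050665, p(115)=1064144451, p(116)=1188908248, p(117)=1327710076, p(118)=1482074143, p(119)=1653668665, p(120)=1844349560, p(121)=2056148051, p(122)=2291320912, p(123)=2552338241, p(124)=2841940500, p(125)=3163127352, p(126)=3519222692, p(127)=3913864295, p(128)=4351078600, p(129)=4835271870, p(130)=5371315400, p(131)=5964539504, p(132)=6620830889, p(133)=7346629512, p(134)=8149040695, p(135)=9035836076, p(136)=10015581680, p(137)=11097645016, p(138)=12292341831, p(139)=13610949895, p(140)=15065878135, p(141)=16670689208, p(142)=18440293320, p(143)=20390982757, p(144)=22540654445, p(145)=24908858009, p(146)=27517052599, p(147)=30388671978, p(148)=33549419497, p(149)=37027355200, p(150)=40853235313, p(151)=45060624582, p(152)=49686288421, p(153)=54770336324, p(154)=60356673280, p(155)=66493182097, p(156)=73232243759, p(157)=80630964769, p(158)=88751778802, p(159)=97662728555, p(160)=107438159466, p(161)=118159068427, p(162)=129913904637, p(163)=142798995930, p(164)=156919475295, p(165)=172389800255, p(166)=189334822579, p(167)=207890420102, p(168)=228204732751, p(169)=250438925115, p(170)=274768617130, p(171)=301384802048, p(172)=330495499613, p(173)=362326859895, p(174)=397125074750, p(175)=435157697830, p(176)=476715857290, p(177)=522115831195, p(178)=571701605655, p(179)=625846753120, p(180)=684957390936, p(181)=749474411781, p(182)=819876908323, p(183)=896684817527, p(184)=980462880430, p(185)=1071823774337.
Final step: p(186) = p(185) + p(184) - p(181) - p(179) + p(174) + p(171) - p(164) - p(160) + p(151) + p(146) - p(135) - p(129) + p(116) + p(109) - p(94) - p(86) + p(69) + p(60) - p(41) - p(31) + p(10)
= 1071823774337 + 980462880430 - 749474411781 - 625846753120 + 397125074750 + 301384802048 - 156919475295 - 107438159466 + 45060624582 + 27517052599 - 9035836076 - 4835271870 + 1188908248 + 541946240 - 92669720 - 34262962 + 3554345 + 966467 - 44583 - 6842 + 42
= 1171432692373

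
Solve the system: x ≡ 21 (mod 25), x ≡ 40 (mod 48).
1096

Using Chinese Remainder Theorem:
M = 25 × 48 = 1200
M1 = 48, M2 = 25
y1 = 48^(-1) mod 25 = 12
y2 = 25^(-1) mod 48 = 25
x = (21×48×12 + 40×25×25) mod 1200 = 1096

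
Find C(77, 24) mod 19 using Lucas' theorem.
0

Using Lucas' theorem:
Write n=77 and k=24 in base 19:
n in base 19: [4, 1]
k in base 19: [1, 5]
C(77,24) mod 19 = ∏ C(n_i, k_i) mod 19
Digit binomials (mod 19): C(4,1) = 4; C(1,5) = 0 (k_i > n_i)
Product: 4 × 0 = 0 ≡ 0 (mod 19)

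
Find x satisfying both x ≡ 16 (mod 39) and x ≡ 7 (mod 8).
55

Using Chinese Remainder Theorem:
M = 39 × 8 = 312
M1 = 8, M2 = 39
y1 = 8^(-1) mod 39 = 5
y2 = 39^(-1) mod 8 = 7
x = (16×8×5 + 7×39×7) mod 312 = 55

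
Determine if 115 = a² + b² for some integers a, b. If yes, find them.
Not possible

Factorization: 115 = 5 × 23
By Fermat: n is sum of two squares iff every prime p ≡ 3 (mod 4) appears to even power.
Prime(s) ≡ 3 (mod 4) with odd exponent: [(23, 1)]
Therefore 115 cannot be expressed as a² + b².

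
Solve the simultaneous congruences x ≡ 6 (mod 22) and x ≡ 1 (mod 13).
248

Using Chinese Remainder Theorem:
M = 22 × 13 = 286
M1 = 13, M2 = 22
y1 = 13^(-1) mod 22 = 17
y2 = 22^(-1) mod 13 = 3
x = (6×13×17 + 1×22×3) mod 286 = 248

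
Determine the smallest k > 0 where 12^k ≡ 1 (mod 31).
30

31 is prime, so ord(12) divides φ(31) = 30.
Divisors of 30: 1, 2, 3, 5, 6, 10, 15, 30.
Repeated squaring: 12^1 ≡ 12, 12^2 ≡ 20, 12^4 ≡ 28, 12^8 ≡ 9, 12^16 ≡ 19 (mod 31).
Test 12^d mod 31 for each divisor d in increasing order:
12^1 ≡ 12
12^2 ≡ 20
12^3 = 12^2·12^1 ≡ 23
12^5 = 12^4·12^1 ≡ 26
12^6 = 12^4·12^2 ≡ 2
12^10 = 12^8·12^2 ≡ 25
12^15 = 12^8·12^4·12^2·12^1 ≡ 30
12^30 = 12^16·12^8·12^4·12^2 ≡ 1  ← first divisor giving 1
The order is 30.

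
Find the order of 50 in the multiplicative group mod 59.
58

59 is prime, so ord(50) divides φ(59) = 58.
Divisors of 58: 1, 2, 29, 58.
Repeated squaring: 50^1 ≡ 50, 50^2 ≡ 22, 50^4 ≡ 12, 50^8 ≡ 26, 50^16 ≡ 27, 50^32 ≡ 21 (mod 59).
Test 50^d mod 59 for each divisor d in increasing order:
50^1 ≡ 50
50^2 ≡ 22
50^29 = 50^16·50^8·50^4·50^1 ≡ 58
50^58 = 50^32·50^16·50^8·50^2 ≡ 1  ← first divisor giving 1
The order is 58.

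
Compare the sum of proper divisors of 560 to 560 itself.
abundant

Proper divisors of 560: sum = 1 + 2 + 4 + 5 + 7 + 8 + 10 + 14 + ... + 80 + 112 + 140 + 280 (19 divisors) = 928
Since 928 > 560, 560 is abundant.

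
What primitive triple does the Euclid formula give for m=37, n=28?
(585, 2072, 2153)

Euclid's formula: a = m² - n², b = 2mn, c = m² + n²
m = 37, n = 28
a = 37² - 28² = 1369 - 784 = 585
b = 2 × 37 × 28 = 2072
c = 37² + 28² = 1369 + 784 = 2153
Verification: 585² + 2072² = 342225 + 4293184 = 4635409 = 2153² ✓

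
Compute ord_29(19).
28

29 is prime, so ord(19) divides φ(29) = 28.
Divisors of 28: 1, 2, 4, 7, 14, 28.
Repeated squaring: 19^1 ≡ 19, 19^2 ≡ 13, 19^4 ≡ 24, 19^8 ≡ 25, 19^16 ≡ 16 (mod 29).
Test 19^d mod 29 for each divisor d in increasing order:
19^1 ≡ 19
19^2 ≡ 13
19^4 ≡ 24
19^7 = 19^4·19^2·19^1 ≡ 12
19^14 = 19^8·19^4·19^2 ≡ 28
19^28 = 19^16·19^8·19^4 ≡ 1  ← first divisor giving 1
The order is 28.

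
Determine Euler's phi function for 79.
78

79 = 79
φ(n) = n × ∏(1 - 1/p) for each prime p dividing n
φ(79) = 79 × (1 - 1/79) = 78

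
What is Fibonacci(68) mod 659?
633

Matrix identity: Q^n = [[F_(n+1), F_n], [F_n, F_(n-1)]] with Q = [[1,1],[1,0]].
n = 68 = 1000100₂. Square-and-multiply, entries mod 659:
Q^1 = [[1,1],[1,0]]
Q^2 = (Q^1)² = [[2,1],[1,1]]
Q^4 = (Q^2)² = [[5,3],[3,2]]
Q^8 = (Q^4)² = [[34,21],[21,13]]
Q^17 = (Q^8)²·Q = [[607,279],[279,328]]
Q^34 = (Q^17)² = [[147,560],[560,246]]
Q^68 = (Q^34)² = [[437,633],[633,463]]
F_68 mod 659 = Q^68[0][1] = 633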